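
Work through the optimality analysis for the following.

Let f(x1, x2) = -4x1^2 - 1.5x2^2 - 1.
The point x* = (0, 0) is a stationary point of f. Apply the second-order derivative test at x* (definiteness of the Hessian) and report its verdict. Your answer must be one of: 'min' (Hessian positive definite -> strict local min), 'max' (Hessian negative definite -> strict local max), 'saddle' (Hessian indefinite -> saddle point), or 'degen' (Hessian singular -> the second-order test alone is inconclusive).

Compute the Hessian H = grad^2 f:
  H = [[-8, 0], [0, -3]]
Verify stationarity: grad f(x*) = H x* + g = (0, 0).
Eigenvalues of H: -8, -3.
Both eigenvalues < 0, so H is negative definite -> x* is a strict local max.

max


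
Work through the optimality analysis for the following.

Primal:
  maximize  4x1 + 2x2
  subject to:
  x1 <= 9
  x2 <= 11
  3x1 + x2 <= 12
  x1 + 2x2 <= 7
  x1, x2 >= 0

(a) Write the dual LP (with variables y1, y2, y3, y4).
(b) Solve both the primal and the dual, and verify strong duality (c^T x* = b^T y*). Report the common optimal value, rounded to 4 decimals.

The standard primal-dual pair for 'max c^T x s.t. A x <= b, x >= 0' is:
  Dual:  min b^T y  s.t.  A^T y >= c,  y >= 0.

So the dual LP is:
  minimize  9y1 + 11y2 + 12y3 + 7y4
  subject to:
    y1 + 3y3 + y4 >= 4
    y2 + y3 + 2y4 >= 2
    y1, y2, y3, y4 >= 0

Solving the primal: x* = (3.4, 1.8).
  primal value c^T x* = 17.2.
Solving the dual: y* = (0, 0, 1.2, 0.4).
  dual value b^T y* = 17.2.
Strong duality: c^T x* = b^T y*. Confirmed.

17.2


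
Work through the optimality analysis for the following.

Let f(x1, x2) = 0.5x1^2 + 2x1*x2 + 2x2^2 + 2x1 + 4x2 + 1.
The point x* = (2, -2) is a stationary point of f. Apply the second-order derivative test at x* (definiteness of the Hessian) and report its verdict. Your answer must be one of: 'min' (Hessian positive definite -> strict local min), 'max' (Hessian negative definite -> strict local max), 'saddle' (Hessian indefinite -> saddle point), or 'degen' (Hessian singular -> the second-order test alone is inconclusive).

Compute the Hessian H = grad^2 f:
  H = [[1, 2], [2, 4]]
Verify stationarity: grad f(x*) = H x* + g = (0, 0).
Eigenvalues of H: 0, 5.
H has a zero eigenvalue (singular; positive semidefinite but not definite), so H is neither positive definite, negative definite, nor indefinite. The second-order test alone is inconclusive -> degen.
(Indeed, f is constant along the null direction of H through x*, so x* is not a strict local extremum.)

degen


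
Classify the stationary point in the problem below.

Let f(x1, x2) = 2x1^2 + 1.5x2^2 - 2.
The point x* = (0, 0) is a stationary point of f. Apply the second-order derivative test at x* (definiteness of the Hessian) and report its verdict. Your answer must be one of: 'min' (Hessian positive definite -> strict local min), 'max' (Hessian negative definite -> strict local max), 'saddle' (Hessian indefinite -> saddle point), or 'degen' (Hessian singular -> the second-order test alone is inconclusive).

Compute the Hessian H = grad^2 f:
  H = [[4, 0], [0, 3]]
Verify stationarity: grad f(x*) = H x* + g = (0, 0).
Eigenvalues of H: 3, 4.
Both eigenvalues > 0, so H is positive definite -> x* is a strict local min.

min


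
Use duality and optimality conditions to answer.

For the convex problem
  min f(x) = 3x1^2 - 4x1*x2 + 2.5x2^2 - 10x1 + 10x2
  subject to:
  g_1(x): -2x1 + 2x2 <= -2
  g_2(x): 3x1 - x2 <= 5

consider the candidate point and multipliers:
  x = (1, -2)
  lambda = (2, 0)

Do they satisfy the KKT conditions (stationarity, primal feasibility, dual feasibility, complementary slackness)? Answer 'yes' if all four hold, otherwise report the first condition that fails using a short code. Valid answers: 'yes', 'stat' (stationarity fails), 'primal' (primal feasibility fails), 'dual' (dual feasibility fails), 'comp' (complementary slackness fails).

Gradient of f: grad f(x) = Q x + c = (4, -4)
Constraint values g_i(x) = a_i^T x - b_i:
  g_1((1, -2)) = -4
  g_2((1, -2)) = 0
Stationarity residual: grad f(x) + sum_i lambda_i a_i = (0, 0)
  -> stationarity OK
Primal feasibility (all g_i <= 0): OK
Dual feasibility (all lambda_i >= 0): OK
Complementary slackness (lambda_i * g_i(x) = 0 for all i): FAILS

Verdict: the first failing condition is complementary_slackness -> comp.

comp


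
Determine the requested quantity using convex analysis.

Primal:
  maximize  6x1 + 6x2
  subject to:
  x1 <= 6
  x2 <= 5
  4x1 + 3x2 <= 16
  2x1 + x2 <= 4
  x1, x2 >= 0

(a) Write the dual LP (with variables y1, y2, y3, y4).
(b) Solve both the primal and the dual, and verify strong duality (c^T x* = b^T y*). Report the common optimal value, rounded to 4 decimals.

The standard primal-dual pair for 'max c^T x s.t. A x <= b, x >= 0' is:
  Dual:  min b^T y  s.t.  A^T y >= c,  y >= 0.

So the dual LP is:
  minimize  6y1 + 5y2 + 16y3 + 4y4
  subject to:
    y1 + 4y3 + 2y4 >= 6
    y2 + 3y3 + y4 >= 6
    y1, y2, y3, y4 >= 0

Solving the primal: x* = (0, 4).
  primal value c^T x* = 24.
Solving the dual: y* = (0, 0, 0, 6).
  dual value b^T y* = 24.
Strong duality: c^T x* = b^T y*. Confirmed.

24


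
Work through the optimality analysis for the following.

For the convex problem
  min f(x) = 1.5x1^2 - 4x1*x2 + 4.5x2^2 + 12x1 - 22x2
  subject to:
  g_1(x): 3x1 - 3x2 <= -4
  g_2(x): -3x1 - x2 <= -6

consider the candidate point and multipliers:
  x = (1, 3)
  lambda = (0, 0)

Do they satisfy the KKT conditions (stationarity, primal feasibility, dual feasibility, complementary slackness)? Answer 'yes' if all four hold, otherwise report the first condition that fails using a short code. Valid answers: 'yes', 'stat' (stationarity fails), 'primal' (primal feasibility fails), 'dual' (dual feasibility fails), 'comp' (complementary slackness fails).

Gradient of f: grad f(x) = Q x + c = (3, 1)
Constraint values g_i(x) = a_i^T x - b_i:
  g_1((1, 3)) = -2
  g_2((1, 3)) = 0
Stationarity residual: grad f(x) + sum_i lambda_i a_i = (3, 1)
  -> stationarity FAILS
Primal feasibility (all g_i <= 0): OK
Dual feasibility (all lambda_i >= 0): OK
Complementary slackness (lambda_i * g_i(x) = 0 for all i): OK

Verdict: the first failing condition is stationarity -> stat.

stat


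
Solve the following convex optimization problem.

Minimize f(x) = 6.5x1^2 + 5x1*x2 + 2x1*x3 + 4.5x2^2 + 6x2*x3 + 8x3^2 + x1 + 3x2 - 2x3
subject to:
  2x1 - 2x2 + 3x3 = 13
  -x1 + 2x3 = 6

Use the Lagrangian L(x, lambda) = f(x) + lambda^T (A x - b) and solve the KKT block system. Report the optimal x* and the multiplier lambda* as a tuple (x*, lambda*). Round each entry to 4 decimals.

Form the Lagrangian:
  L(x, lambda) = (1/2) x^T Q x + c^T x + lambda^T (A x - b)
Stationarity (grad_x L = 0): Q x + c + A^T lambda = 0.
Primal feasibility: A x = b.

This gives the KKT block system:
  [ Q   A^T ] [ x     ]   [-c ]
  [ A    0  ] [ lambda ] = [ b ]

Solving the linear system:
  x*      = (-0.2582, -2.4518, 2.8709)
  lambda* = (-1.5658, -12.005)
  f(x*)   = 39.5151

x* = (-0.2582, -2.4518, 2.8709), lambda* = (-1.5658, -12.005)


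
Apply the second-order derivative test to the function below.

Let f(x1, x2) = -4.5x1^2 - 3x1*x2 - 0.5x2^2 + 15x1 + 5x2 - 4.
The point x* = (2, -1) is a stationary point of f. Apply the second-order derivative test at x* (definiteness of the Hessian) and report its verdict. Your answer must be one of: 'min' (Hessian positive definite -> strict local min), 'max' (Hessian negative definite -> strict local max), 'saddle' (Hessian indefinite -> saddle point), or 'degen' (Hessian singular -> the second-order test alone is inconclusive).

Compute the Hessian H = grad^2 f:
  H = [[-9, -3], [-3, -1]]
Verify stationarity: grad f(x*) = H x* + g = (0, 0).
Eigenvalues of H: -10, 0.
H has a zero eigenvalue (singular; negative semidefinite but not definite), so H is neither positive definite, negative definite, nor indefinite. The second-order test alone is inconclusive -> degen.
(Indeed, f is constant along the null direction of H through x*, so x* is not a strict local extremum.)

degen


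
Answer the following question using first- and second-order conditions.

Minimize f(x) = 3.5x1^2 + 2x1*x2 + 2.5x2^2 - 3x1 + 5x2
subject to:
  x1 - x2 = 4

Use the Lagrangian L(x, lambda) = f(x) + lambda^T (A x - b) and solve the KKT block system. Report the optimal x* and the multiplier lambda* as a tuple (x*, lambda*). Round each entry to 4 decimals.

Form the Lagrangian:
  L(x, lambda) = (1/2) x^T Q x + c^T x + lambda^T (A x - b)
Stationarity (grad_x L = 0): Q x + c + A^T lambda = 0.
Primal feasibility: A x = b.

This gives the KKT block system:
  [ Q   A^T ] [ x     ]   [-c ]
  [ A    0  ] [ lambda ] = [ b ]

Solving the linear system:
  x*      = (1.625, -2.375)
  lambda* = (-3.625)
  f(x*)   = -1.125

x* = (1.625, -2.375), lambda* = (-3.625)


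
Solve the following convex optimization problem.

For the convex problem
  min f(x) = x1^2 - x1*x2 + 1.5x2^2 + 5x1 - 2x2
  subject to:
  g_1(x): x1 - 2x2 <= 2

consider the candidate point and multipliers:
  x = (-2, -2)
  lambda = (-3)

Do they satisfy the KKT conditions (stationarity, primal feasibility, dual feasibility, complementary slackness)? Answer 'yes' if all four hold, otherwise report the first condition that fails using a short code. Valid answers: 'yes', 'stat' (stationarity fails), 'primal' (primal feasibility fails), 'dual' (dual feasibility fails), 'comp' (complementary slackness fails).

Gradient of f: grad f(x) = Q x + c = (3, -6)
Constraint values g_i(x) = a_i^T x - b_i:
  g_1((-2, -2)) = 0
Stationarity residual: grad f(x) + sum_i lambda_i a_i = (0, 0)
  -> stationarity OK
Primal feasibility (all g_i <= 0): OK
Dual feasibility (all lambda_i >= 0): FAILS
Complementary slackness (lambda_i * g_i(x) = 0 for all i): OK

Verdict: the first failing condition is dual_feasibility -> dual.

dual


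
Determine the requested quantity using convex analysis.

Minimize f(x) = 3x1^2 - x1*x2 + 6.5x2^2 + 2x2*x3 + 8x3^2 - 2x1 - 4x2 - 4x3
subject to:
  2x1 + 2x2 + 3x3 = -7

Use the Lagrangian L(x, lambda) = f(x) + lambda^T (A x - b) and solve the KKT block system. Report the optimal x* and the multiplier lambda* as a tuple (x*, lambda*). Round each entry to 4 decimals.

Form the Lagrangian:
  L(x, lambda) = (1/2) x^T Q x + c^T x + lambda^T (A x - b)
Stationarity (grad_x L = 0): Q x + c + A^T lambda = 0.
Primal feasibility: A x = b.

This gives the KKT block system:
  [ Q   A^T ] [ x     ]   [-c ]
  [ A    0  ] [ lambda ] = [ b ]

Solving the linear system:
  x*      = (-1.7269, -0.6098, -0.7755)
  lambda* = (5.8759)
  f(x*)   = 25.0631

x* = (-1.7269, -0.6098, -0.7755), lambda* = (5.8759)


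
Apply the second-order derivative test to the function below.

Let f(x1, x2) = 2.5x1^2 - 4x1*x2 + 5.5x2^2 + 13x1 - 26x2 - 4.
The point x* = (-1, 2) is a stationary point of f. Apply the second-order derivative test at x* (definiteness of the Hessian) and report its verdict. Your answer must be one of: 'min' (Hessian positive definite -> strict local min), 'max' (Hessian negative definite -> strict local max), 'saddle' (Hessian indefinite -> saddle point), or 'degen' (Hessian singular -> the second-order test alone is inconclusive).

Compute the Hessian H = grad^2 f:
  H = [[5, -4], [-4, 11]]
Verify stationarity: grad f(x*) = H x* + g = (0, 0).
Eigenvalues of H: 3, 13.
Both eigenvalues > 0, so H is positive definite -> x* is a strict local min.

min


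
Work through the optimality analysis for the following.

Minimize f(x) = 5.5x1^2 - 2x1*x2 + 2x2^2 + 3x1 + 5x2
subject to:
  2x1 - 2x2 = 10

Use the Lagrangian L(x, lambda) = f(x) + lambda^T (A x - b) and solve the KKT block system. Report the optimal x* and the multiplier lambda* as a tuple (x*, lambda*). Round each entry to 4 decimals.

Form the Lagrangian:
  L(x, lambda) = (1/2) x^T Q x + c^T x + lambda^T (A x - b)
Stationarity (grad_x L = 0): Q x + c + A^T lambda = 0.
Primal feasibility: A x = b.

This gives the KKT block system:
  [ Q   A^T ] [ x     ]   [-c ]
  [ A    0  ] [ lambda ] = [ b ]

Solving the linear system:
  x*      = (0.1818, -4.8182)
  lambda* = (-7.3182)
  f(x*)   = 24.8182

x* = (0.1818, -4.8182), lambda* = (-7.3182)


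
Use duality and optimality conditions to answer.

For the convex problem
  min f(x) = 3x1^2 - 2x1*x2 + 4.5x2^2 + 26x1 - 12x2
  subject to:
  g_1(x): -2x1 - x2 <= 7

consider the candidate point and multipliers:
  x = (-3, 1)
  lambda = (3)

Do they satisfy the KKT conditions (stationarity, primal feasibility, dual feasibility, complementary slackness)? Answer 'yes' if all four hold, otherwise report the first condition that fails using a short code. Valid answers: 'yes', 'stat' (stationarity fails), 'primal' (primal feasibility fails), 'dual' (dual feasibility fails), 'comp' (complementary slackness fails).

Gradient of f: grad f(x) = Q x + c = (6, 3)
Constraint values g_i(x) = a_i^T x - b_i:
  g_1((-3, 1)) = -2
Stationarity residual: grad f(x) + sum_i lambda_i a_i = (0, 0)
  -> stationarity OK
Primal feasibility (all g_i <= 0): OK
Dual feasibility (all lambda_i >= 0): OK
Complementary slackness (lambda_i * g_i(x) = 0 for all i): FAILS

Verdict: the first failing condition is complementary_slackness -> comp.

comp


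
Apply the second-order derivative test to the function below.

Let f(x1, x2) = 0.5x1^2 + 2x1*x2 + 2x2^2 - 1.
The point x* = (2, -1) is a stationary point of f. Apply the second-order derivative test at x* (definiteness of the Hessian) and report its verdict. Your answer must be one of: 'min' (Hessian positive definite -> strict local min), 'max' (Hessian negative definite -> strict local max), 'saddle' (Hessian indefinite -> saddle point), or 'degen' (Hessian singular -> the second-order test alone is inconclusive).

Compute the Hessian H = grad^2 f:
  H = [[1, 2], [2, 4]]
Verify stationarity: grad f(x*) = H x* + g = (0, 0).
Eigenvalues of H: 0, 5.
H has a zero eigenvalue (singular; positive semidefinite but not definite), so H is neither positive definite, negative definite, nor indefinite. The second-order test alone is inconclusive -> degen.
(Indeed, f is constant along the null direction of H through x*, so x* is not a strict local extremum.)

degen


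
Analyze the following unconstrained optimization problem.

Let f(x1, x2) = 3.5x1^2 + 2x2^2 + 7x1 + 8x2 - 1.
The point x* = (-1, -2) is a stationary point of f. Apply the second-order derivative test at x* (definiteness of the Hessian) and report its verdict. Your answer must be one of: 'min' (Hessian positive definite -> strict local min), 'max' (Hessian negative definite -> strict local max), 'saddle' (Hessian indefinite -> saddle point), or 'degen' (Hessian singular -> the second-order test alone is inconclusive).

Compute the Hessian H = grad^2 f:
  H = [[7, 0], [0, 4]]
Verify stationarity: grad f(x*) = H x* + g = (0, 0).
Eigenvalues of H: 4, 7.
Both eigenvalues > 0, so H is positive definite -> x* is a strict local min.

min


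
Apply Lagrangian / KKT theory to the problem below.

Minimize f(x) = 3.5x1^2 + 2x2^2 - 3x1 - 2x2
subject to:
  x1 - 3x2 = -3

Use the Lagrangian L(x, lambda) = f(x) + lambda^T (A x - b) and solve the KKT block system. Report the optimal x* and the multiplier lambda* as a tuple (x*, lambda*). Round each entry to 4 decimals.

Form the Lagrangian:
  L(x, lambda) = (1/2) x^T Q x + c^T x + lambda^T (A x - b)
Stationarity (grad_x L = 0): Q x + c + A^T lambda = 0.
Primal feasibility: A x = b.

This gives the KKT block system:
  [ Q   A^T ] [ x     ]   [-c ]
  [ A    0  ] [ lambda ] = [ b ]

Solving the linear system:
  x*      = (0.3134, 1.1045)
  lambda* = (0.806)
  f(x*)   = -0.3657

x* = (0.3134, 1.1045), lambda* = (0.806)


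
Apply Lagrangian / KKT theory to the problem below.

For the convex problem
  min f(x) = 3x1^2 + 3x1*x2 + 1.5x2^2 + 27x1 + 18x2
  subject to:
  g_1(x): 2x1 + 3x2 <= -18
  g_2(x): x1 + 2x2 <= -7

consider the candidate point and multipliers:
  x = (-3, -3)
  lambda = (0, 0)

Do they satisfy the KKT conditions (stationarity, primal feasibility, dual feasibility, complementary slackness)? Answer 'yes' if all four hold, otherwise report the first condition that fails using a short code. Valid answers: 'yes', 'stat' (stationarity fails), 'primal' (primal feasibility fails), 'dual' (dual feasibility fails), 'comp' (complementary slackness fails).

Gradient of f: grad f(x) = Q x + c = (0, 0)
Constraint values g_i(x) = a_i^T x - b_i:
  g_1((-3, -3)) = 3
  g_2((-3, -3)) = -2
Stationarity residual: grad f(x) + sum_i lambda_i a_i = (0, 0)
  -> stationarity OK
Primal feasibility (all g_i <= 0): FAILS
Dual feasibility (all lambda_i >= 0): OK
Complementary slackness (lambda_i * g_i(x) = 0 for all i): OK

Verdict: the first failing condition is primal_feasibility -> primal.

primal


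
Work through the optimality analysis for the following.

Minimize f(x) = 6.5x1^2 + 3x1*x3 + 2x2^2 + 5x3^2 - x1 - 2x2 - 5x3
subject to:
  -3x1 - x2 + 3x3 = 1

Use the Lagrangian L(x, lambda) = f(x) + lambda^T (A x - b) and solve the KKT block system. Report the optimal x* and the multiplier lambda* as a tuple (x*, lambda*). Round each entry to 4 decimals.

Form the Lagrangian:
  L(x, lambda) = (1/2) x^T Q x + c^T x + lambda^T (A x - b)
Stationarity (grad_x L = 0): Q x + c + A^T lambda = 0.
Primal feasibility: A x = b.

This gives the KKT block system:
  [ Q   A^T ] [ x     ]   [-c ]
  [ A    0  ] [ lambda ] = [ b ]

Solving the linear system:
  x*      = (-0.0197, 0.5167, 0.4858)
  lambda* = (0.067)
  f(x*)   = -1.7549

x* = (-0.0197, 0.5167, 0.4858), lambda* = (0.067)


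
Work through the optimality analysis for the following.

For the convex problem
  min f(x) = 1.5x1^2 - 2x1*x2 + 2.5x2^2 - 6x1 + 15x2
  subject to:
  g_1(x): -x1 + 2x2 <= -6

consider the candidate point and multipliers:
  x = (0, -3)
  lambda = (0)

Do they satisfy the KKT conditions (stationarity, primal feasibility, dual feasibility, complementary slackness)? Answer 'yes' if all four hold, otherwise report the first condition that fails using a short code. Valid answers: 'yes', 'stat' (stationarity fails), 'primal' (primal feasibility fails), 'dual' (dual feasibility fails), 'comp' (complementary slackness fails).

Gradient of f: grad f(x) = Q x + c = (0, 0)
Constraint values g_i(x) = a_i^T x - b_i:
  g_1((0, -3)) = 0
Stationarity residual: grad f(x) + sum_i lambda_i a_i = (0, 0)
  -> stationarity OK
Primal feasibility (all g_i <= 0): OK
Dual feasibility (all lambda_i >= 0): OK
Complementary slackness (lambda_i * g_i(x) = 0 for all i): OK

Verdict: yes, KKT holds.

yes


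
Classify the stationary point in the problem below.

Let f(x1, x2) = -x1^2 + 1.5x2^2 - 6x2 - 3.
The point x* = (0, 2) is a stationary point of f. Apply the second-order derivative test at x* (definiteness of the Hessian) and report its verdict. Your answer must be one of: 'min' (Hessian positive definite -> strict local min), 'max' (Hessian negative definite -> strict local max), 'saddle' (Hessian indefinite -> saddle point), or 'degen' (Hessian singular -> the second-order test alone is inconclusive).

Compute the Hessian H = grad^2 f:
  H = [[-2, 0], [0, 3]]
Verify stationarity: grad f(x*) = H x* + g = (0, 0).
Eigenvalues of H: -2, 3.
Eigenvalues have mixed signs, so H is indefinite -> x* is a saddle point.

saddle


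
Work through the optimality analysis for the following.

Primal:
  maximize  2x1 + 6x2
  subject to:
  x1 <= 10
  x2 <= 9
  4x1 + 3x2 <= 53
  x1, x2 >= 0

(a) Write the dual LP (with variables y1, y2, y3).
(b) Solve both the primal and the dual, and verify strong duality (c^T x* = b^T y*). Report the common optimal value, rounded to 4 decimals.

The standard primal-dual pair for 'max c^T x s.t. A x <= b, x >= 0' is:
  Dual:  min b^T y  s.t.  A^T y >= c,  y >= 0.

So the dual LP is:
  minimize  10y1 + 9y2 + 53y3
  subject to:
    y1 + 4y3 >= 2
    y2 + 3y3 >= 6
    y1, y2, y3 >= 0

Solving the primal: x* = (6.5, 9).
  primal value c^T x* = 67.
Solving the dual: y* = (0, 4.5, 0.5).
  dual value b^T y* = 67.
Strong duality: c^T x* = b^T y*. Confirmed.

67


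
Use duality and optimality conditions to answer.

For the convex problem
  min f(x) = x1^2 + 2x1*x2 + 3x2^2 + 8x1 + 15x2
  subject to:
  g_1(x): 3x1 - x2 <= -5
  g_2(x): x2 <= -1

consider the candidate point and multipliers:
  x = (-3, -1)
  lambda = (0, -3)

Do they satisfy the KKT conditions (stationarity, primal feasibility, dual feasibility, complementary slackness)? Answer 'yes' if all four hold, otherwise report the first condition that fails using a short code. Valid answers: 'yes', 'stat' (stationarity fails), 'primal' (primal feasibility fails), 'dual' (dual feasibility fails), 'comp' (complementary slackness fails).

Gradient of f: grad f(x) = Q x + c = (0, 3)
Constraint values g_i(x) = a_i^T x - b_i:
  g_1((-3, -1)) = -3
  g_2((-3, -1)) = 0
Stationarity residual: grad f(x) + sum_i lambda_i a_i = (0, 0)
  -> stationarity OK
Primal feasibility (all g_i <= 0): OK
Dual feasibility (all lambda_i >= 0): FAILS
Complementary slackness (lambda_i * g_i(x) = 0 for all i): OK

Verdict: the first failing condition is dual_feasibility -> dual.

dual


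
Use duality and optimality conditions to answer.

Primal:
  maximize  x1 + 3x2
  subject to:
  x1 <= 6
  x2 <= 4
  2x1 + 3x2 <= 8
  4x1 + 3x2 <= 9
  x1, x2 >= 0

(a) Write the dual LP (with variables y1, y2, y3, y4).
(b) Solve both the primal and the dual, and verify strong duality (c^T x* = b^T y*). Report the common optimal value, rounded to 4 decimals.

The standard primal-dual pair for 'max c^T x s.t. A x <= b, x >= 0' is:
  Dual:  min b^T y  s.t.  A^T y >= c,  y >= 0.

So the dual LP is:
  minimize  6y1 + 4y2 + 8y3 + 9y4
  subject to:
    y1 + 2y3 + 4y4 >= 1
    y2 + 3y3 + 3y4 >= 3
    y1, y2, y3, y4 >= 0

Solving the primal: x* = (0, 2.6667).
  primal value c^T x* = 8.
Solving the dual: y* = (0, 0, 1, 0).
  dual value b^T y* = 8.
Strong duality: c^T x* = b^T y*. Confirmed.

8


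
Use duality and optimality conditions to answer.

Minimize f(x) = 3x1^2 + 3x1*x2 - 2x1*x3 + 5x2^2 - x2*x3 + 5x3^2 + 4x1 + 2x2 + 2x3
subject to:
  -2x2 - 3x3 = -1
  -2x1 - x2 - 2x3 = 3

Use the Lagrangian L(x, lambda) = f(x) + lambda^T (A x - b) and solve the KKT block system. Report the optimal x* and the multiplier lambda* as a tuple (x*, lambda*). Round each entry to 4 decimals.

Form the Lagrangian:
  L(x, lambda) = (1/2) x^T Q x + c^T x + lambda^T (A x - b)
Stationarity (grad_x L = 0): Q x + c + A^T lambda = 0.
Primal feasibility: A x = b.

This gives the KKT block system:
  [ Q   A^T ] [ x     ]   [-c ]
  [ A    0  ] [ lambda ] = [ b ]

Solving the linear system:
  x*      = (-1.7268, 0.639, -0.0927)
  lambda* = (2.7157, -2.1294)
  f(x*)   = 1.6446

x* = (-1.7268, 0.639, -0.0927), lambda* = (2.7157, -2.1294)


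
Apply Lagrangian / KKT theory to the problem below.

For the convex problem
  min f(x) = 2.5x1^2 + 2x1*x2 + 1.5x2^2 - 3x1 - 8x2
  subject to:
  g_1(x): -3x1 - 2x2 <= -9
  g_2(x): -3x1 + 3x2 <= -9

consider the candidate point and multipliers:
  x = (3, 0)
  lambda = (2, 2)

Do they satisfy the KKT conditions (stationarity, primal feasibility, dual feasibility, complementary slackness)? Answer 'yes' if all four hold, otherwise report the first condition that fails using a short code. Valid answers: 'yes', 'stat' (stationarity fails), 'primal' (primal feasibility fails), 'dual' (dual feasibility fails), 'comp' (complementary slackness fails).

Gradient of f: grad f(x) = Q x + c = (12, -2)
Constraint values g_i(x) = a_i^T x - b_i:
  g_1((3, 0)) = 0
  g_2((3, 0)) = 0
Stationarity residual: grad f(x) + sum_i lambda_i a_i = (0, 0)
  -> stationarity OK
Primal feasibility (all g_i <= 0): OK
Dual feasibility (all lambda_i >= 0): OK
Complementary slackness (lambda_i * g_i(x) = 0 for all i): OK

Verdict: yes, KKT holds.

yes


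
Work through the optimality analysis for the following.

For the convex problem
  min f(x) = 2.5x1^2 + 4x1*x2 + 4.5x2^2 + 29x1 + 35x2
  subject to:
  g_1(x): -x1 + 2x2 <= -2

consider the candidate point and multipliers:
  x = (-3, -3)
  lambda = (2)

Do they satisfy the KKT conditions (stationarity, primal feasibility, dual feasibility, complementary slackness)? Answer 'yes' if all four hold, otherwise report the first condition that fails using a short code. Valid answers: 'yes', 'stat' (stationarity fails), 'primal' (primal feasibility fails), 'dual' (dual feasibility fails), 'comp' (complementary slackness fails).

Gradient of f: grad f(x) = Q x + c = (2, -4)
Constraint values g_i(x) = a_i^T x - b_i:
  g_1((-3, -3)) = -1
Stationarity residual: grad f(x) + sum_i lambda_i a_i = (0, 0)
  -> stationarity OK
Primal feasibility (all g_i <= 0): OK
Dual feasibility (all lambda_i >= 0): OK
Complementary slackness (lambda_i * g_i(x) = 0 for all i): FAILS

Verdict: the first failing condition is complementary_slackness -> comp.

comp


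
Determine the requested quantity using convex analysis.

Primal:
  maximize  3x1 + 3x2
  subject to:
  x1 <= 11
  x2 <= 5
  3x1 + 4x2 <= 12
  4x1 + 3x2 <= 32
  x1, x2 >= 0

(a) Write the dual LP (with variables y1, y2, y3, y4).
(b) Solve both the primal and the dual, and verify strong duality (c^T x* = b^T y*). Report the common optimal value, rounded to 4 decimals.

The standard primal-dual pair for 'max c^T x s.t. A x <= b, x >= 0' is:
  Dual:  min b^T y  s.t.  A^T y >= c,  y >= 0.

So the dual LP is:
  minimize  11y1 + 5y2 + 12y3 + 32y4
  subject to:
    y1 + 3y3 + 4y4 >= 3
    y2 + 4y3 + 3y4 >= 3
    y1, y2, y3, y4 >= 0

Solving the primal: x* = (4, 0).
  primal value c^T x* = 12.
Solving the dual: y* = (0, 0, 1, 0).
  dual value b^T y* = 12.
Strong duality: c^T x* = b^T y*. Confirmed.

12


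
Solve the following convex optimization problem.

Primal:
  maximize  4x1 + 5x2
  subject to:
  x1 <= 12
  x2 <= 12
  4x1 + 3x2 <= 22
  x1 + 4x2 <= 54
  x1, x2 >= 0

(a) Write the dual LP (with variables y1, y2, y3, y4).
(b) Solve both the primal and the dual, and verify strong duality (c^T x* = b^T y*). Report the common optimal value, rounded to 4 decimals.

The standard primal-dual pair for 'max c^T x s.t. A x <= b, x >= 0' is:
  Dual:  min b^T y  s.t.  A^T y >= c,  y >= 0.

So the dual LP is:
  minimize  12y1 + 12y2 + 22y3 + 54y4
  subject to:
    y1 + 4y3 + y4 >= 4
    y2 + 3y3 + 4y4 >= 5
    y1, y2, y3, y4 >= 0

Solving the primal: x* = (0, 7.3333).
  primal value c^T x* = 36.6667.
Solving the dual: y* = (0, 0, 1.6667, 0).
  dual value b^T y* = 36.6667.
Strong duality: c^T x* = b^T y*. Confirmed.

36.6667


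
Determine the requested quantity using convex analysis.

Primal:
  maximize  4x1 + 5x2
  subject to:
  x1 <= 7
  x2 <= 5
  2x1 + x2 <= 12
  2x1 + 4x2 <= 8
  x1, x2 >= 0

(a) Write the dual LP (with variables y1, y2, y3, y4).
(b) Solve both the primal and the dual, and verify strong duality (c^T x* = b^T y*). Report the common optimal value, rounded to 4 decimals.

The standard primal-dual pair for 'max c^T x s.t. A x <= b, x >= 0' is:
  Dual:  min b^T y  s.t.  A^T y >= c,  y >= 0.

So the dual LP is:
  minimize  7y1 + 5y2 + 12y3 + 8y4
  subject to:
    y1 + 2y3 + 2y4 >= 4
    y2 + y3 + 4y4 >= 5
    y1, y2, y3, y4 >= 0

Solving the primal: x* = (4, 0).
  primal value c^T x* = 16.
Solving the dual: y* = (0, 0, 0, 2).
  dual value b^T y* = 16.
Strong duality: c^T x* = b^T y*. Confirmed.

16


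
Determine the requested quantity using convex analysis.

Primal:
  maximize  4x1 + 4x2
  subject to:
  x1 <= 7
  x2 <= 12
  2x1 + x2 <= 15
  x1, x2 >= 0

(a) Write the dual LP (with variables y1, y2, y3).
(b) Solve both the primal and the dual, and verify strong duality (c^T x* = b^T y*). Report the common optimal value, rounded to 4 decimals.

The standard primal-dual pair for 'max c^T x s.t. A x <= b, x >= 0' is:
  Dual:  min b^T y  s.t.  A^T y >= c,  y >= 0.

So the dual LP is:
  minimize  7y1 + 12y2 + 15y3
  subject to:
    y1 + 2y3 >= 4
    y2 + y3 >= 4
    y1, y2, y3 >= 0

Solving the primal: x* = (1.5, 12).
  primal value c^T x* = 54.
Solving the dual: y* = (0, 2, 2).
  dual value b^T y* = 54.
Strong duality: c^T x* = b^T y*. Confirmed.

54


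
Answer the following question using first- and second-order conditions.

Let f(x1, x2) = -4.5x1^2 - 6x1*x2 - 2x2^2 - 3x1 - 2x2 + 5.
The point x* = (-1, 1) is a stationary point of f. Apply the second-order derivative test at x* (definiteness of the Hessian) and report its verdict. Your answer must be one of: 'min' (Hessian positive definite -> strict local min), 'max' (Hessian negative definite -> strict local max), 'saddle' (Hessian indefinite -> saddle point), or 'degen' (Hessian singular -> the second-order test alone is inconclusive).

Compute the Hessian H = grad^2 f:
  H = [[-9, -6], [-6, -4]]
Verify stationarity: grad f(x*) = H x* + g = (0, 0).
Eigenvalues of H: -13, 0.
H has a zero eigenvalue (singular; negative semidefinite but not definite), so H is neither positive definite, negative definite, nor indefinite. The second-order test alone is inconclusive -> degen.
(Indeed, f is constant along the null direction of H through x*, so x* is not a strict local extremum.)

degen


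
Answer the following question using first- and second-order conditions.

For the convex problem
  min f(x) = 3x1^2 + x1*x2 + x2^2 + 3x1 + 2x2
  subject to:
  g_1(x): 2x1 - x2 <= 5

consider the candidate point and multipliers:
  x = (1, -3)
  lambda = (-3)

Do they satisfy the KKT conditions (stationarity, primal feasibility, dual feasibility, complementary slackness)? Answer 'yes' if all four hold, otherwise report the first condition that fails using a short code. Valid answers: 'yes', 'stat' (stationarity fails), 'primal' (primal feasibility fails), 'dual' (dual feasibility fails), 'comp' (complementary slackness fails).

Gradient of f: grad f(x) = Q x + c = (6, -3)
Constraint values g_i(x) = a_i^T x - b_i:
  g_1((1, -3)) = 0
Stationarity residual: grad f(x) + sum_i lambda_i a_i = (0, 0)
  -> stationarity OK
Primal feasibility (all g_i <= 0): OK
Dual feasibility (all lambda_i >= 0): FAILS
Complementary slackness (lambda_i * g_i(x) = 0 for all i): OK

Verdict: the first failing condition is dual_feasibility -> dual.

dual


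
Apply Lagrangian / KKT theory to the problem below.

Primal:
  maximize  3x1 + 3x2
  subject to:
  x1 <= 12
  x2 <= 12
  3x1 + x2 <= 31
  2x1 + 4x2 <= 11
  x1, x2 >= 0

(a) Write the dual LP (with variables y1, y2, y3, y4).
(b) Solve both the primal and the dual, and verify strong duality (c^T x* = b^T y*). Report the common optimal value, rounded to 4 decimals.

The standard primal-dual pair for 'max c^T x s.t. A x <= b, x >= 0' is:
  Dual:  min b^T y  s.t.  A^T y >= c,  y >= 0.

So the dual LP is:
  minimize  12y1 + 12y2 + 31y3 + 11y4
  subject to:
    y1 + 3y3 + 2y4 >= 3
    y2 + y3 + 4y4 >= 3
    y1, y2, y3, y4 >= 0

Solving the primal: x* = (5.5, 0).
  primal value c^T x* = 16.5.
Solving the dual: y* = (0, 0, 0, 1.5).
  dual value b^T y* = 16.5.
Strong duality: c^T x* = b^T y*. Confirmed.

16.5


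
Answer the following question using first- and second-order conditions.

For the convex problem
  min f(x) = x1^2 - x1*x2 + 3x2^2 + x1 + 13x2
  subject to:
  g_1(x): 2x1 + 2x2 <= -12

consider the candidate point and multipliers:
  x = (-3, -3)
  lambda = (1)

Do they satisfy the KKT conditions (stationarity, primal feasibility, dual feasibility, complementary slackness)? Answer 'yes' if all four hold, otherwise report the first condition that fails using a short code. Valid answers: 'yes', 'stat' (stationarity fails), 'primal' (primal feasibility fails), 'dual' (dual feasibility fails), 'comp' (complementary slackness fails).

Gradient of f: grad f(x) = Q x + c = (-2, -2)
Constraint values g_i(x) = a_i^T x - b_i:
  g_1((-3, -3)) = 0
Stationarity residual: grad f(x) + sum_i lambda_i a_i = (0, 0)
  -> stationarity OK
Primal feasibility (all g_i <= 0): OK
Dual feasibility (all lambda_i >= 0): OK
Complementary slackness (lambda_i * g_i(x) = 0 for all i): OK

Verdict: yes, KKT holds.

yes


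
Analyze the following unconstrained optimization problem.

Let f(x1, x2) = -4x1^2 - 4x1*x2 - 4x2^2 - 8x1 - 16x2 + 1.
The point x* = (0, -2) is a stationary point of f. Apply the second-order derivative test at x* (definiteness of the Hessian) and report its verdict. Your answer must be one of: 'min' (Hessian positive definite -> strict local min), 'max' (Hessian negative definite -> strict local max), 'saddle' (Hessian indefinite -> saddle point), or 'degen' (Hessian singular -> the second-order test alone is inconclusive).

Compute the Hessian H = grad^2 f:
  H = [[-8, -4], [-4, -8]]
Verify stationarity: grad f(x*) = H x* + g = (0, 0).
Eigenvalues of H: -12, -4.
Both eigenvalues < 0, so H is negative definite -> x* is a strict local max.

max


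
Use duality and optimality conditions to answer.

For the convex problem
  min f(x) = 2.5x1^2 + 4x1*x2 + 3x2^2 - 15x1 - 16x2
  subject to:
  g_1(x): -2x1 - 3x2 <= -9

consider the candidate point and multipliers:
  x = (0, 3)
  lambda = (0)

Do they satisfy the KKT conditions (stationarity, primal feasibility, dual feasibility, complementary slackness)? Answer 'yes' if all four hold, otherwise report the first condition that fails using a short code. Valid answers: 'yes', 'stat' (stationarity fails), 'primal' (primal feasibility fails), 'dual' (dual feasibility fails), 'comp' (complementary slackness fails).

Gradient of f: grad f(x) = Q x + c = (-3, 2)
Constraint values g_i(x) = a_i^T x - b_i:
  g_1((0, 3)) = 0
Stationarity residual: grad f(x) + sum_i lambda_i a_i = (-3, 2)
  -> stationarity FAILS
Primal feasibility (all g_i <= 0): OK
Dual feasibility (all lambda_i >= 0): OK
Complementary slackness (lambda_i * g_i(x) = 0 for all i): OK

Verdict: the first failing condition is stationarity -> stat.

stat


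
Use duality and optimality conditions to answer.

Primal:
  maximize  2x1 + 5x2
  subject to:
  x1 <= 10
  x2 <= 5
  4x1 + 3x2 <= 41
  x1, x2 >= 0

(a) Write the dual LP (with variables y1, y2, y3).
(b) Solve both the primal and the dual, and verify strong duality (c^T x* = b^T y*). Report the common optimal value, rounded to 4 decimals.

The standard primal-dual pair for 'max c^T x s.t. A x <= b, x >= 0' is:
  Dual:  min b^T y  s.t.  A^T y >= c,  y >= 0.

So the dual LP is:
  minimize  10y1 + 5y2 + 41y3
  subject to:
    y1 + 4y3 >= 2
    y2 + 3y3 >= 5
    y1, y2, y3 >= 0

Solving the primal: x* = (6.5, 5).
  primal value c^T x* = 38.
Solving the dual: y* = (0, 3.5, 0.5).
  dual value b^T y* = 38.
Strong duality: c^T x* = b^T y*. Confirmed.

38


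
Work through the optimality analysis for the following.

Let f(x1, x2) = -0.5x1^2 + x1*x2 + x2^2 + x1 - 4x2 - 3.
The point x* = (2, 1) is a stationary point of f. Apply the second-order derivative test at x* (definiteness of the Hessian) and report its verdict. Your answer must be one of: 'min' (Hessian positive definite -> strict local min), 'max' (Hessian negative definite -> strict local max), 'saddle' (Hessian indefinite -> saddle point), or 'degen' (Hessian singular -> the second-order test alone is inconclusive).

Compute the Hessian H = grad^2 f:
  H = [[-1, 1], [1, 2]]
Verify stationarity: grad f(x*) = H x* + g = (0, 0).
Eigenvalues of H: -1.3028, 2.3028.
Eigenvalues have mixed signs, so H is indefinite -> x* is a saddle point.

saddle


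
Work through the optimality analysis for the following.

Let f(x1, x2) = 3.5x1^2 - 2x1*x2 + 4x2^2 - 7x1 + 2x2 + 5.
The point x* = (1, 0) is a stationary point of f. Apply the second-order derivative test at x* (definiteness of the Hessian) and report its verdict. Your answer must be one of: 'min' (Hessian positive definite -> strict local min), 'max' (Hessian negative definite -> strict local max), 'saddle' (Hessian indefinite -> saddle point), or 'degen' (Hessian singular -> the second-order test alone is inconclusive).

Compute the Hessian H = grad^2 f:
  H = [[7, -2], [-2, 8]]
Verify stationarity: grad f(x*) = H x* + g = (0, 0).
Eigenvalues of H: 5.4384, 9.5616.
Both eigenvalues > 0, so H is positive definite -> x* is a strict local min.

min


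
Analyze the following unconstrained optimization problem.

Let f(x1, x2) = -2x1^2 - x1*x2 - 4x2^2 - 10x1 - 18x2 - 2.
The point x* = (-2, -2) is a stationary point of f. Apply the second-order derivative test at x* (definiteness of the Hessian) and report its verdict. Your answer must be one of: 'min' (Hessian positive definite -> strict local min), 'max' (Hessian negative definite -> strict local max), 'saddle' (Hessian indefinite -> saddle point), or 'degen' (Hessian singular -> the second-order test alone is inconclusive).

Compute the Hessian H = grad^2 f:
  H = [[-4, -1], [-1, -8]]
Verify stationarity: grad f(x*) = H x* + g = (0, 0).
Eigenvalues of H: -8.2361, -3.7639.
Both eigenvalues < 0, so H is negative definite -> x* is a strict local max.

max


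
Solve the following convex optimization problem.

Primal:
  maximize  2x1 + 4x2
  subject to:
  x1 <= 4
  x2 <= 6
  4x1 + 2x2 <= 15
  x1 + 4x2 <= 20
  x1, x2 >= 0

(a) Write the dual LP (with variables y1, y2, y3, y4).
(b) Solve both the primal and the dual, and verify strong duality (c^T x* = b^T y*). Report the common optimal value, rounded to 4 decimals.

The standard primal-dual pair for 'max c^T x s.t. A x <= b, x >= 0' is:
  Dual:  min b^T y  s.t.  A^T y >= c,  y >= 0.

So the dual LP is:
  minimize  4y1 + 6y2 + 15y3 + 20y4
  subject to:
    y1 + 4y3 + y4 >= 2
    y2 + 2y3 + 4y4 >= 4
    y1, y2, y3, y4 >= 0

Solving the primal: x* = (1.4286, 4.6429).
  primal value c^T x* = 21.4286.
Solving the dual: y* = (0, 0, 0.2857, 0.8571).
  dual value b^T y* = 21.4286.
Strong duality: c^T x* = b^T y*. Confirmed.

21.4286


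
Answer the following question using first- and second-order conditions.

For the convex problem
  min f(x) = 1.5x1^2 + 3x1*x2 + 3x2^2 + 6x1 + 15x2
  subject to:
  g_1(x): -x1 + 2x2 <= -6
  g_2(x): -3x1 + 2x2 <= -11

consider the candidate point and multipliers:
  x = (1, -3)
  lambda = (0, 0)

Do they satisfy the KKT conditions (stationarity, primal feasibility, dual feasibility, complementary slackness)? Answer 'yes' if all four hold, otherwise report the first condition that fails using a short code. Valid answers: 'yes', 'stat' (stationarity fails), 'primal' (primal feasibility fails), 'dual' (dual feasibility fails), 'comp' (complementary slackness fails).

Gradient of f: grad f(x) = Q x + c = (0, 0)
Constraint values g_i(x) = a_i^T x - b_i:
  g_1((1, -3)) = -1
  g_2((1, -3)) = 2
Stationarity residual: grad f(x) + sum_i lambda_i a_i = (0, 0)
  -> stationarity OK
Primal feasibility (all g_i <= 0): FAILS
Dual feasibility (all lambda_i >= 0): OK
Complementary slackness (lambda_i * g_i(x) = 0 for all i): OK

Verdict: the first failing condition is primal_feasibility -> primal.

primal


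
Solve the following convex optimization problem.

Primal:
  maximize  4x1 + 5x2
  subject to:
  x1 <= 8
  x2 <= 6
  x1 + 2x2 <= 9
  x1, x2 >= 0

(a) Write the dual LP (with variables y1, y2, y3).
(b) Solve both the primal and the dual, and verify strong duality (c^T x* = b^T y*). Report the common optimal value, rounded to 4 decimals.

The standard primal-dual pair for 'max c^T x s.t. A x <= b, x >= 0' is:
  Dual:  min b^T y  s.t.  A^T y >= c,  y >= 0.

So the dual LP is:
  minimize  8y1 + 6y2 + 9y3
  subject to:
    y1 + y3 >= 4
    y2 + 2y3 >= 5
    y1, y2, y3 >= 0

Solving the primal: x* = (8, 0.5).
  primal value c^T x* = 34.5.
Solving the dual: y* = (1.5, 0, 2.5).
  dual value b^T y* = 34.5.
Strong duality: c^T x* = b^T y*. Confirmed.

34.5


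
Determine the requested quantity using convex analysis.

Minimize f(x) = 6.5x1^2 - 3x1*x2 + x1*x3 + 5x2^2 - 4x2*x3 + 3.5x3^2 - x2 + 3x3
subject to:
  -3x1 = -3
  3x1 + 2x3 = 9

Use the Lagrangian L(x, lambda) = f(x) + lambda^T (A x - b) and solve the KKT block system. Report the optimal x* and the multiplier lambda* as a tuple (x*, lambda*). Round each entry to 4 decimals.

Form the Lagrangian:
  L(x, lambda) = (1/2) x^T Q x + c^T x + lambda^T (A x - b)
Stationarity (grad_x L = 0): Q x + c + A^T lambda = 0.
Primal feasibility: A x = b.

This gives the KKT block system:
  [ Q   A^T ] [ x     ]   [-c ]
  [ A    0  ] [ lambda ] = [ b ]

Solving the linear system:
  x*      = (1, 1.6, 3)
  lambda* = (-5.5667, -9.3)
  f(x*)   = 37.2

x* = (1, 1.6, 3), lambda* = (-5.5667, -9.3)


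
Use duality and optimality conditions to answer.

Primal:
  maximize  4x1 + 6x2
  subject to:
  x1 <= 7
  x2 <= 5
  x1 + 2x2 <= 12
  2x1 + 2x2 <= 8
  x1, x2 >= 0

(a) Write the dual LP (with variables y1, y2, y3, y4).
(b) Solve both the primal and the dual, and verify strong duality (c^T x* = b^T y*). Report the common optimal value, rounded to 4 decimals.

The standard primal-dual pair for 'max c^T x s.t. A x <= b, x >= 0' is:
  Dual:  min b^T y  s.t.  A^T y >= c,  y >= 0.

So the dual LP is:
  minimize  7y1 + 5y2 + 12y3 + 8y4
  subject to:
    y1 + y3 + 2y4 >= 4
    y2 + 2y3 + 2y4 >= 6
    y1, y2, y3, y4 >= 0

Solving the primal: x* = (0, 4).
  primal value c^T x* = 24.
Solving the dual: y* = (0, 0, 0, 3).
  dual value b^T y* = 24.
Strong duality: c^T x* = b^T y*. Confirmed.

24
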